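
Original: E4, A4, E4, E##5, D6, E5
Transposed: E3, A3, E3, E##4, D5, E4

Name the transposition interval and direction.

Take the first pair: E4 → E3. E to E spans 8 letter names, so the interval is some kind of octave.
E3 to E4 is 12 semitones, which makes it a perfect octave; the second version is lower, so the direction is down.
Checking another pair — E5 → E4 — gives the same interval.

down a perfect octave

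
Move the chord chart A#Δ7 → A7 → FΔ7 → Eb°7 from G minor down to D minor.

G minor down to D minor is a perfect fourth; each chord root moves by that interval while the quality stays the same.
A#Δ7: root A# down a perfect fourth → E#, giving E#Δ7.
A7: root A down a perfect fourth → E, giving E7.
FΔ7: root F down a perfect fourth → C, giving CΔ7.
Eb°7: root Eb down a perfect fourth → Bb, giving Bb°7.

E#Δ7 E7 CΔ7 Bb°7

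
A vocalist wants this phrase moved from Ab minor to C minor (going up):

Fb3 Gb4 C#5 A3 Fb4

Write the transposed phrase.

Ab3 Bb4 E#5 C#4 Ab4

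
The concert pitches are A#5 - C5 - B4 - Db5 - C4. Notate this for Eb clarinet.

F##5 A4 G#4 Bb4 A3

Written C4 sounds as Eb4 on the Eb clarinet, so concert pitches are written a minor third down.
A#5 becomes F##5
C5 becomes A4
B4 becomes G#4
Db5 becomes Bb4
C4 becomes A3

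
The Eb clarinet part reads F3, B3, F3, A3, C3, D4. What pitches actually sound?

The Eb clarinet sounds a minor third above written, so transpose each written note up a minor third.
F3 to Ab3
B3 to D4
F3 to Ab3
A3 to C4
C3 to Eb3
D4 to F4

Ab3 D4 Ab3 C4 Eb3 F4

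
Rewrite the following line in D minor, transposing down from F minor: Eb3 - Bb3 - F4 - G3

C3 G3 D4 E3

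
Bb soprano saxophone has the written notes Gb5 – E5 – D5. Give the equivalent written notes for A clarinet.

First find concert pitch: the Bb soprano saxophone sounds a major second below written, so Gb5 E5 D5 sounds Fb5 D5 C5.
Then write for A clarinet: it sounds a minor third below written, so the part must be a minor third above concert.
Fb5 → Abb5
D5 → F5
C5 → Eb5

Abb5 F5 Eb5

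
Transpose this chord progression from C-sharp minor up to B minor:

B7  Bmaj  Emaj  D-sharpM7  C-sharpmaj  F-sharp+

A7 Amaj Dmaj C#M7 Bmaj E+

C-sharp minor up to B minor is a minor seventh; each chord root moves by that interval while the quality stays the same.
B7: root B up a minor seventh → A, giving A7.
Bmaj: root B up a minor seventh → A, giving Amaj.
Emaj: root E up a minor seventh → D, giving Dmaj.
D-sharpM7: root D-sharp up a minor seventh → C#, giving C#M7.
C-sharpmaj: root C-sharp up a minor seventh → B, giving Bmaj.
F-sharp+: root F-sharp up a minor seventh → E, giving E+.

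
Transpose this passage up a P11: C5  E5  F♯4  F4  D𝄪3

F6 A6 B5 Bb5 G##4

C5 up a perfect eleventh is F6.
E5: an eleventh up reaches A, and 17 semitones makes it A6.
A perfect eleventh up from F#4 gives B5.
F4: an eleventh up reaches B, and 17 semitones makes it Bb5.
A perfect eleventh up from D##3 gives G##4.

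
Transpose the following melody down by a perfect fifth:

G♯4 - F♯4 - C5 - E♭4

C#4 B3 F4 Ab3

G#4 down a perfect fifth is C#4.
F#4: a fifth down reaches B, and 7 semitones makes it B3.
A perfect fifth down from C5 gives F4.
Eb4: a fifth down reaches A, and 7 semitones makes it Ab3.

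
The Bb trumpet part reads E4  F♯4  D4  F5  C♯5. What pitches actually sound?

The Bb trumpet sounds a major second below written, so transpose each written note down a major second.
E4 gives D4
F#4 gives E4
D4 gives C4
F5 gives Eb5
C#5 gives B4

D4 E4 C4 Eb5 B4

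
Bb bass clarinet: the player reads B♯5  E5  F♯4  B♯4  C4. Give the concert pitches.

A#4 D4 E3 A#3 Bb2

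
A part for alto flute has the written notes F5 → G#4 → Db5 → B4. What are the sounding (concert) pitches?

Written C4 on the alto flute sounds as G3, a perfect fourth lower; apply that shift to every note.
F5 gives C5
G#4 gives D#4
Db5 gives Ab4
B4 gives F#4

C5 D#4 Ab4 F#4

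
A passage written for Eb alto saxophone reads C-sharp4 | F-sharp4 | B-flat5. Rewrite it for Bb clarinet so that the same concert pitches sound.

First find concert pitch: the Eb alto saxophone sounds a major sixth below written, so C-sharp4 F-sharp4 B-flat5 sounds E3 A3 Db5.
Then write for Bb clarinet: it sounds a major second below written, so the part must be a major second above concert.
E3 → F#3
A3 → B3
Db5 → Eb5

F#3 B3 Eb5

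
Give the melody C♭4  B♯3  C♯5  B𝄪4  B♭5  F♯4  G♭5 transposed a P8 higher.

Cb5 B#4 C#6 B##5 Bb6 F#5 Gb6

Cb4 → Cb5
B#3 → B#4
C#5 → C#6
B##4 → B##5
Bb5 → Bb6
F#4 → F#5
Gb5 → Gb6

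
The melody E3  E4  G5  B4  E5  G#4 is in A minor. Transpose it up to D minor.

From A up to D is a perfect fourth; apply that to each pitch.
E3 -> A3
E4 -> A4
G5 -> C6
B4 -> E5
E5 -> A5
G#4 -> C#5

A3 A4 C6 E5 A5 C#5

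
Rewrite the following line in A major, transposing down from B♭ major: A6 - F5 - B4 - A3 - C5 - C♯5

G#6 E5 A#4 G#3 B4 B#4

B♭ major to A major down is a minor second, so every note moves down by that interval.
A6 to G#6
F5 to E5
B4 to A#4
A3 to G#3
C5 to B4
C#5 to B#4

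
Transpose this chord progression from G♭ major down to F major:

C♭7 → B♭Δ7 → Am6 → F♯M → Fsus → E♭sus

Bb7 AΔ7 G#m6 E#M Esus Dsus

G♭ major down to F major is a minor second; each chord root moves by that interval while the quality stays the same.
C♭7: root C♭ down a minor second → Bb, giving Bb7.
B♭Δ7: root B♭ down a minor second → A, giving AΔ7.
Am6: root A down a minor second → G#, giving G#m6.
F♯M: root F♯ down a minor second → E#, giving E#M.
Fsus: root F down a minor second → E, giving Esus.
E♭sus: root E♭ down a minor second → D, giving Dsus.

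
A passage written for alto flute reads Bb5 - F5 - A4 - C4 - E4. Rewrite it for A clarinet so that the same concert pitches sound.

First find concert pitch: the alto flute sounds a perfect fourth below written, so Bb5 F5 A4 C4 E4 sounds F5 C5 E4 G3 B3.
Then write for A clarinet: it sounds a minor third below written, so the part must be a minor third above concert.
F5 → Ab5
C5 → Eb5
E4 → G4
G3 → Bb3
B3 → D4

Ab5 Eb5 G4 Bb3 D4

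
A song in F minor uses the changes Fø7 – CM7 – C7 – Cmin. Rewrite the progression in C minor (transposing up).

Cø7 GM7 G7 Gmin

F minor up to C minor is a perfect fifth; each chord root moves by that interval while the quality stays the same.
Fø7: root F up a perfect fifth → C, giving Cø7.
CM7: root C up a perfect fifth → G, giving GM7.
C7: root C up a perfect fifth → G, giving G7.
Cmin: root C up a perfect fifth → G, giving Gmin.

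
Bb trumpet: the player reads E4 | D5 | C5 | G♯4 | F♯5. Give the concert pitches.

The Bb trumpet sounds a major second below written, so transpose each written note down a major second.
E4 becomes D4
D5 becomes C5
C5 becomes Bb4
G#4 becomes F#4
F#5 becomes E5

D4 C5 Bb4 F#4 E5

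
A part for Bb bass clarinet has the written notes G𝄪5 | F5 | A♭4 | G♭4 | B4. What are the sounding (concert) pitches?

F##4 Eb4 Gb3 Fb3 A3

The Bb bass clarinet sounds a major ninth below written, so transpose each written note down a major ninth.
G##5 → F##4
F5 → Eb4
Ab4 → Gb3
Gb4 → Fb3
B4 → A3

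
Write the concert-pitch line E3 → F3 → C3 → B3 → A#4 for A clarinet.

Written C4 sounds as A3 on the A clarinet, so concert pitches are written a minor third up.
E3 -> G3
F3 -> Ab3
C3 -> Eb3
B3 -> D4
A#4 -> C#5

G3 Ab3 Eb3 D4 C#5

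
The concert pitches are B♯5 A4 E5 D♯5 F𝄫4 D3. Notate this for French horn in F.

F##6 E5 B5 A#5 Cbb5 A3

Written C4 sounds as F3 on the French horn in F, so concert pitches are written a perfect fifth up.
B#5 gives F##6
A4 gives E5
E5 gives B5
D#5 gives A#5
Fbb4 gives Cbb5
D3 gives A3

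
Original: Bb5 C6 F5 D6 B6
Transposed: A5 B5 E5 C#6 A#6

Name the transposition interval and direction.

down a minor second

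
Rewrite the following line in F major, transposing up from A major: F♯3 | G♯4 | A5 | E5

D4 E5 F6 C6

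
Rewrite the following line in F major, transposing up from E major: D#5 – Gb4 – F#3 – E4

E major to F major up is a minor second, so every note moves up by that interval.
D#5 → E5
Gb4 → Abb4
F#3 → G3
E4 → F4

E5 Abb4 G3 F4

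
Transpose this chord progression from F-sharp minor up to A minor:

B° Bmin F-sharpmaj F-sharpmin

F-sharp minor up to A minor is a minor third; each chord root moves by that interval while the quality stays the same.
B°: root B up a minor third → D, giving D°.
Bmin: root B up a minor third → D, giving Dmin.
F-sharpmaj: root F-sharp up a minor third → A, giving Amaj.
F-sharpmin: root F-sharp up a minor third → A, giving Amin.

D° Dmin Amaj Amin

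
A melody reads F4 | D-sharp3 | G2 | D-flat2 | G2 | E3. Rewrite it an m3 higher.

Ab4 F#3 Bb2 Fb2 Bb2 G3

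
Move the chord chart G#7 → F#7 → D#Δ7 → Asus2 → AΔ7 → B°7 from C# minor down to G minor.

C# minor down to G minor is an augmented fourth; each chord root moves by that interval while the quality stays the same.
G#7: root G# down an augmented fourth → D, giving D7.
F#7: root F# down an augmented fourth → C, giving C7.
D#Δ7: root D# down an augmented fourth → A, giving AΔ7.
Asus2: root A down an augmented fourth → Eb, giving Ebsus2.
AΔ7: root A down an augmented fourth → Eb, giving EbΔ7.
B°7: root B down an augmented fourth → F, giving F°7.

D7 C7 AΔ7 Ebsus2 EbΔ7 F°7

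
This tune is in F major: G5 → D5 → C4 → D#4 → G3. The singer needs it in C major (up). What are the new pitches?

D6 A5 G4 A#4 D4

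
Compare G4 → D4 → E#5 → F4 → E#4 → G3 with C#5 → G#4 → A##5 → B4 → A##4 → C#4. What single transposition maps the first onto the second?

up an augmented fourth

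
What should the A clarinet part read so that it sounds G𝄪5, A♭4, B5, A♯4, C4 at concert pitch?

B#5 Cb5 D6 C#5 Eb4

Written C4 sounds as A3 on the A clarinet, so concert pitches are written a minor third up.
G##5 to B#5
Ab4 to Cb5
B5 to D6
A#4 to C#5
C4 to Eb4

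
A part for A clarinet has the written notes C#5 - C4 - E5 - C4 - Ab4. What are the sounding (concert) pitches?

A#4 A3 C#5 A3 F4

Written C4 on the A clarinet sounds as A3, a minor third lower; apply that shift to every note.
C#5 → A#4
C4 → A3
E5 → C#5
C4 → A3
Ab4 → F4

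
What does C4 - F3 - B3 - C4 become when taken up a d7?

C4 to Bbb4
F3 to Ebb4
B3 to Ab4
C4 to Bbb4

Bbb4 Ebb4 Ab4 Bbb4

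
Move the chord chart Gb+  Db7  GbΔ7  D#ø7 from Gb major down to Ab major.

Gb major down to Ab major is a minor seventh; each chord root moves by that interval while the quality stays the same.
Gb+: root Gb down a minor seventh → Ab, giving Ab+.
Db7: root Db down a minor seventh → Eb, giving Eb7.
GbΔ7: root Gb down a minor seventh → Ab, giving AbΔ7.
D#ø7: root D# down a minor seventh → E#, giving E#ø7.

Ab+ Eb7 AbΔ7 E#ø7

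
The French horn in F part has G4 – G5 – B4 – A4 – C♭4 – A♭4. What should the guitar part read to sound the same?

First find concert pitch: the French horn in F sounds a perfect fifth below written, so G4 G5 B4 A4 C♭4 A♭4 sounds C4 C5 E4 D4 Fb3 Db4.
Then write for guitar: it sounds a perfect octave below written, so the part must be a perfect octave above concert.
C4 → C5
C5 → C6
E4 → E5
D4 → D5
Fb3 → Fb4
Db4 → Db5

C5 C6 E5 D5 Fb4 Db5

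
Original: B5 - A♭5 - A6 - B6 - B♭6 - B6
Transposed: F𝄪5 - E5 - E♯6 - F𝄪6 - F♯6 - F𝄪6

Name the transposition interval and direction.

down a diminished fourth

Take the first pair: B5 → F##5. B to F spans 4 letter names, so the interval is some kind of fourth.
F##5 to B5 is 4 semitones, which makes it a diminished fourth; the second version is lower, so the direction is down.
Checking another pair — B6 → F##6 — gives the same interval.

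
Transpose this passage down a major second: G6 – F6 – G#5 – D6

G6 down a major second is F6.
F6 down a major second is Eb6.
G#5 down a major second is F#5.
D6: a second down reaches C, and 2 semitones makes it C6.

F6 Eb6 F#5 C6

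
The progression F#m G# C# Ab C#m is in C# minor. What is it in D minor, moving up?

C# minor up to D minor is a minor second; each chord root moves by that interval while the quality stays the same.
F#m: root F# up a minor second → G, giving Gm.
G#: root G# up a minor second → A, giving A.
C#: root C# up a minor second → D, giving D.
Ab: root Ab up a minor second → Bbb, giving Bbb.
C#m: root C# up a minor second → D, giving Dm.

Gm A D Bbb Dm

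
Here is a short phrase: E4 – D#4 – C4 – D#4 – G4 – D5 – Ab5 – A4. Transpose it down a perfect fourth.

E4 gives B3
D#4 gives A#3
C4 gives G3
D#4 gives A#3
G4 gives D4
D5 gives A4
Ab5 gives Eb5
A4 gives E4

B3 A#3 G3 A#3 D4 A4 Eb5 E4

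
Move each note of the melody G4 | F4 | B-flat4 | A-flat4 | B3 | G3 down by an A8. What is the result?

Gb3 Fb3 Bbb3 Abb3 Bb2 Gb2

G4 -> Gb3
F4 -> Fb3
Bb4 -> Bbb3
Ab4 -> Abb3
B3 -> Bb2
G3 -> Gb2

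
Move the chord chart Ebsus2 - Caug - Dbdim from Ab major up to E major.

Bsus2 G#aug Adim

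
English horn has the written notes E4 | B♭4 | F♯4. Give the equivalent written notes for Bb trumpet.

First find concert pitch: the English horn sounds a perfect fifth below written, so E4 B♭4 F♯4 sounds A3 Eb4 B3.
Then write for Bb trumpet: it sounds a major second below written, so the part must be a major second above concert.
A3 → B3
Eb4 → F4
B3 → C#4

B3 F4 C#4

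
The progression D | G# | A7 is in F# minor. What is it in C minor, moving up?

F# minor up to C minor is a diminished fifth; each chord root moves by that interval while the quality stays the same.
D: root D up a diminished fifth → Ab, giving Ab.
G#: root G# up a diminished fifth → D, giving D.
A7: root A up a diminished fifth → Eb, giving Eb7.

Ab D Eb7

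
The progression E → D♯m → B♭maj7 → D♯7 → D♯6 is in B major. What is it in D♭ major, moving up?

Gb Fm Dbbmaj7 F7 F6

B major up to D♭ major is a diminished third; each chord root moves by that interval while the quality stays the same.
E: root E up a diminished third → Gb, giving Gb.
D♯m: root D♯ up a diminished third → F, giving Fm.
B♭maj7: root B♭ up a diminished third → Dbb, giving Dbbmaj7.
D♯7: root D♯ up a diminished third → F, giving F7.
D♯6: root D♯ up a diminished third → F, giving F6.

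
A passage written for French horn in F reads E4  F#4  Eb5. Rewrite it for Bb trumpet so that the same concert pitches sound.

B3 C#4 Bb4

First find concert pitch: the French horn in F sounds a perfect fifth below written, so E4 F#4 Eb5 sounds A3 B3 Ab4.
Then write for Bb trumpet: it sounds a major second below written, so the part must be a major second above concert.
A3 → B3
B3 → C#4
Ab4 → Bb4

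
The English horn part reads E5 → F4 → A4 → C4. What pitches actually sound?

The English horn sounds a perfect fifth below written, so transpose each written note down a perfect fifth.
E5 to A4
F4 to Bb3
A4 to D4
C4 to F3

A4 Bb3 D4 F3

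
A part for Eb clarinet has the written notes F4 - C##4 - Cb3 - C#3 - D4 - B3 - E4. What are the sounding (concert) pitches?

Ab4 E#4 Ebb3 E3 F4 D4 G4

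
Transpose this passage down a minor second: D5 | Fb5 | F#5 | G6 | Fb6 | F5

C#5 Eb5 E#5 F#6 Eb6 E5

D5 becomes C#5
Fb5 becomes Eb5
F#5 becomes E#5
G6 becomes F#6
Fb6 becomes Eb6
F5 becomes E5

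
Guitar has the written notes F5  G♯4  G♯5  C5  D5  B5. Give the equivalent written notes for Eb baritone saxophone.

D6 E#5 E#6 A5 B5 G#6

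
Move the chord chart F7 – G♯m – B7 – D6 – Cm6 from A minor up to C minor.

Ab7 Bm D7 F6 Ebm6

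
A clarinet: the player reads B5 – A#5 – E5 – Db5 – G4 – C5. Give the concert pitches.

G#5 F##5 C#5 Bb4 E4 A4

Written C4 on the A clarinet sounds as A3, a minor third lower; apply that shift to every note.
B5 -> G#5
A#5 -> F##5
E5 -> C#5
Db5 -> Bb4
G4 -> E4
C5 -> A4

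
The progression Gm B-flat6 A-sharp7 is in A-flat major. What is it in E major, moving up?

D#m F#6 E##7

A-flat major up to E major is an augmented fifth; each chord root moves by that interval while the quality stays the same.
Gm: root G up an augmented fifth → D#, giving D#m.
B-flat6: root B-flat up an augmented fifth → F#, giving F#6.
A-sharp7: root A-sharp up an augmented fifth → E##, giving E##7.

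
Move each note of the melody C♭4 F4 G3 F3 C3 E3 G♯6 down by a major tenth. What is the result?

Cb4 gives Abb2
F4 gives Db3
G3 gives Eb2
F3 gives Db2
C3 gives Ab1
E3 gives C2
G#6 gives E5

Abb2 Db3 Eb2 Db2 Ab1 C2 E5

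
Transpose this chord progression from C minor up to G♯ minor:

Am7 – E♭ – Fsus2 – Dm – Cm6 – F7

C minor up to G♯ minor is an augmented fifth; each chord root moves by that interval while the quality stays the same.
Am7: root A up an augmented fifth → E#, giving E#m7.
E♭: root E♭ up an augmented fifth → B, giving B.
Fsus2: root F up an augmented fifth → C#, giving C#sus2.
Dm: root D up an augmented fifth → A#, giving A#m.
Cm6: root C up an augmented fifth → G#, giving G#m6.
F7: root F up an augmented fifth → C#, giving C#7.

E#m7 B C#sus2 A#m G#m6 C#7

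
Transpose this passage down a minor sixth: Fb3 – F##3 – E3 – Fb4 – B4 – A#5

Ab2 A##2 G#2 Ab3 D#4 C##5

Fb3 -> Ab2
F##3 -> A##2
E3 -> G#2
Fb4 -> Ab3
B4 -> D#4
A#5 -> C##5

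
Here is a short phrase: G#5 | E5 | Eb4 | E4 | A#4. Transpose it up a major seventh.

F##6 D#6 D5 D#5 G##5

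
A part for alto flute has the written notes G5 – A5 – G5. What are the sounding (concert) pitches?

The alto flute sounds a perfect fourth below written, so transpose each written note down a perfect fourth.
G5 becomes D5
A5 becomes E5
G5 becomes D5

D5 E5 D5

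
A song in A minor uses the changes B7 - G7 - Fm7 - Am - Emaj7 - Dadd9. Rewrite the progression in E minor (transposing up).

F#7 D7 Cm7 Em Bmaj7 Aadd9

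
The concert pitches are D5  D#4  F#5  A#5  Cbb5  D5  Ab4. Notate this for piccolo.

D4 D#3 F#4 A#4 Cbb4 D4 Ab3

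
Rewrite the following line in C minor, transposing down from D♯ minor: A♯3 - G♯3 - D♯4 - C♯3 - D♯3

G3 F3 C4 Bb2 C3

From D♯ down to C is an augmented second; apply that to each pitch.
A#3 → G3
G#3 → F3
D#4 → C4
C#3 → Bb2
D#3 → C3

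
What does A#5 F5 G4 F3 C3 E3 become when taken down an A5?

A#5 -> D5
F5 -> Bbb4
G4 -> Cb4
F3 -> Bbb2
C3 -> Fb2
E3 -> Ab2

D5 Bbb4 Cb4 Bbb2 Fb2 Ab2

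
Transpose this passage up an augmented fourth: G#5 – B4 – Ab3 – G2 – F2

C##6 E#5 D4 C#3 B2

G#5: a fourth up reaches C, and 6 semitones makes it C##6.
B4: a fourth up reaches E, and 6 semitones makes it E#5.
Ab3 up an augmented fourth is D4.
G2: a fourth up reaches C, and 6 semitones makes it C#3.
F2 up an augmented fourth is B2.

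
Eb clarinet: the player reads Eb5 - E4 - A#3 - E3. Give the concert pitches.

Gb5 G4 C#4 G3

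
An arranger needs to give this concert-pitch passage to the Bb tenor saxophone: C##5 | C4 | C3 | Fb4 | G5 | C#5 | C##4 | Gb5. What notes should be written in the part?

D##6 D5 D4 Gb5 A6 D#6 D##5 Ab6

The Bb tenor saxophone sounds a major ninth below written, so the written part must be a major ninth above concert — transpose each note up.
C##5 -> D##6
C4 -> D5
C3 -> D4
Fb4 -> Gb5
G5 -> A6
C#5 -> D#6
C##4 -> D##5
Gb5 -> Ab6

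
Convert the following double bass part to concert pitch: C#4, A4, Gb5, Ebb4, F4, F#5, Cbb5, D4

Written C4 on the double bass sounds as C3, a perfect octave lower; apply that shift to every note.
C#4 gives C#3
A4 gives A3
Gb5 gives Gb4
Ebb4 gives Ebb3
F4 gives F3
F#5 gives F#4
Cbb5 gives Cbb4
D4 gives D3

C#3 A3 Gb4 Ebb3 F3 F#4 Cbb4 D3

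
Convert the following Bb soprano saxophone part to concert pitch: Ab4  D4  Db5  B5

Written C4 on the Bb soprano saxophone sounds as Bb3, a major second lower; apply that shift to every note.
Ab4 -> Gb4
D4 -> C4
Db5 -> Cb5
B5 -> A5

Gb4 C4 Cb5 A5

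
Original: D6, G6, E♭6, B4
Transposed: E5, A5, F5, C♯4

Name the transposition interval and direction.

From D6 to E5 is 7 letter names — a seventh of some quality.
E5 to D6 is 10 semitones, which makes it a minor seventh; the second version is lower, so the direction is down.
Checking another pair — B4 → C#4 — gives the same interval.

down a minor seventh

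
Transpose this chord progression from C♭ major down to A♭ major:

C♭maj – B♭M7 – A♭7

Abmaj GM7 F7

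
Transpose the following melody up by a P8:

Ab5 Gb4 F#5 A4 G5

Ab5 up a perfect octave is Ab6.
A perfect octave up from Gb4 gives Gb5.
F#5 up a perfect octave is F#6.
A4: an octave up reaches A, and 12 semitones makes it A5.
A perfect octave up from G5 gives G6.

Ab6 Gb5 F#6 A5 G6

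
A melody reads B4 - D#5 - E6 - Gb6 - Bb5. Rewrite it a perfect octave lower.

B3 D#4 E5 Gb5 Bb4

B4 to B3
D#5 to D#4
E6 to E5
Gb6 to Gb5
Bb5 to Bb4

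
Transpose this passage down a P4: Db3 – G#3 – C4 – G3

Ab2 D#3 G3 D3

Db3 → Ab2
G#3 → D#3
C4 → G3
G3 → D3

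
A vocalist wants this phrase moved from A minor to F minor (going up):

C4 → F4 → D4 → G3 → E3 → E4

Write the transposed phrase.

Ab4 Db5 Bb4 Eb4 C4 C5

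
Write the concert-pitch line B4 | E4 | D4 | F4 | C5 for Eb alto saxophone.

G#5 C#5 B4 D5 A5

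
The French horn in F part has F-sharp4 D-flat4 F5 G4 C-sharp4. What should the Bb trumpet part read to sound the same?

First find concert pitch: the French horn in F sounds a perfect fifth below written, so F-sharp4 D-flat4 F5 G4 C-sharp4 sounds B3 Gb3 Bb4 C4 F#3.
Then write for Bb trumpet: it sounds a major second below written, so the part must be a major second above concert.
B3 → C#4
Gb3 → Ab3
Bb4 → C5
C4 → D4
F#3 → G#3

C#4 Ab3 C5 D4 G#3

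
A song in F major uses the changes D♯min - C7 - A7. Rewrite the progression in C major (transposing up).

A#min G7 E7

F major up to C major is a perfect fifth; each chord root moves by that interval while the quality stays the same.
D♯min: root D♯ up a perfect fifth → A#, giving A#min.
C7: root C up a perfect fifth → G, giving G7.
A7: root A up a perfect fifth → E, giving E7.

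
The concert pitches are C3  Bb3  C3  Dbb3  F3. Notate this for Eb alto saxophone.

A3 G4 A3 Bbb3 D4

The Eb alto saxophone sounds a major sixth below written, so the written part must be a major sixth above concert — transpose each note up.
C3 gives A3
Bb3 gives G4
C3 gives A3
Dbb3 gives Bbb3
F3 gives D4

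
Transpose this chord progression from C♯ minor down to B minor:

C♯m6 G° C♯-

Bm6 F° B-

C♯ minor down to B minor is a major second; each chord root moves by that interval while the quality stays the same.
C♯m6: root C♯ down a major second → B, giving Bm6.
G°: root G down a major second → F, giving F°.
C♯-: root C♯ down a major second → B, giving B-.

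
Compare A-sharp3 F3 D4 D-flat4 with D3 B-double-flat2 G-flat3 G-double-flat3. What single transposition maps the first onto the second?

Take the first pair: A#3 → D3. A to D spans 5 letter names, so the interval is some kind of fifth.
D3 to A#3 is 8 semitones, which makes it an augmented fifth; the second version is lower, so the direction is down.
Checking another pair — Db4 → Gbb3 — gives the same interval.

down an augmented fifth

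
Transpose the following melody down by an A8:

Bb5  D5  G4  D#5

Bb5 becomes Bbb4
D5 becomes Db4
G4 becomes Gb3
D#5 becomes D4

Bbb4 Db4 Gb3 D4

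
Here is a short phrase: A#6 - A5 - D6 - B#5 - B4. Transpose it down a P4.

A#6 → E#6
A5 → E5
D6 → A5
B#5 → F##5
B4 → F#4

E#6 E5 A5 F##5 F#4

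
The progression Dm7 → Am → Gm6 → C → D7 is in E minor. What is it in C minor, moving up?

Bbm7 Fm Ebm6 Ab Bb7

E minor up to C minor is a minor sixth; each chord root moves by that interval while the quality stays the same.
Dm7: root D up a minor sixth → Bb, giving Bbm7.
Am: root A up a minor sixth → F, giving Fm.
Gm6: root G up a minor sixth → Eb, giving Ebm6.
C: root C up a minor sixth → Ab, giving Ab.
D7: root D up a minor sixth → Bb, giving Bb7.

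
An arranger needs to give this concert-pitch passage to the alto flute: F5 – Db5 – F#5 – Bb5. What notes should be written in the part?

The alto flute sounds a perfect fourth below written, so the written part must be a perfect fourth above concert — transpose each note up.
F5 becomes Bb5
Db5 becomes Gb5
F#5 becomes B5
Bb5 becomes Eb6

Bb5 Gb5 B5 Eb6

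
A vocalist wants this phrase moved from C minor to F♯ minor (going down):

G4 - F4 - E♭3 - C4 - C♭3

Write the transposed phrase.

C#4 B3 A2 F#3 F2

From C down to F♯ is a diminished fifth; apply that to each pitch.
G4 becomes C#4
F4 becomes B3
Eb3 becomes A2
C4 becomes F#3
Cb3 becomes F2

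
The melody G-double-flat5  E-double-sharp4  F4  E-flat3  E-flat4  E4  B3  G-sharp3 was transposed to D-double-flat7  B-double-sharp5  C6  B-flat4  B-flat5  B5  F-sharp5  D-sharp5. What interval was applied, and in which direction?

up a perfect twelfth

Take the first pair: Gbb5 → Dbb7. G to D spans 12 letter names, so the interval is some kind of twelfth.
Gbb5 to Dbb7 is 19 semitones, which makes it a perfect twelfth; the second version is higher, so the direction is up.
Checking another pair — G#3 → D#5 — gives the same interval.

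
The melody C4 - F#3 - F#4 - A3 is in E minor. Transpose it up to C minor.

Ab4 D4 D5 F4

From E up to C is a minor sixth; apply that to each pitch.
C4 gives Ab4
F#3 gives D4
F#4 gives D5
A3 gives F4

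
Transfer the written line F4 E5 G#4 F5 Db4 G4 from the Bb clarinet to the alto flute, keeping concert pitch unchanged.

First find concert pitch: the Bb clarinet sounds a major second below written, so F4 E5 G#4 F5 Db4 G4 sounds Eb4 D5 F#4 Eb5 Cb4 F4.
Then write for alto flute: it sounds a perfect fourth below written, so the part must be a perfect fourth above concert.
Eb4 → Ab4
D5 → G5
F#4 → B4
Eb5 → Ab5
Cb4 → Fb4
F4 → Bb4

Ab4 G5 B4 Ab5 Fb4 Bb4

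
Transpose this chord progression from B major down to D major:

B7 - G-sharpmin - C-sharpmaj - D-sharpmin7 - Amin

D7 Bmin Emaj F#min7 Cmin

B major down to D major is a major sixth; each chord root moves by that interval while the quality stays the same.
B7: root B down a major sixth → D, giving D7.
G-sharpmin: root G-sharp down a major sixth → B, giving Bmin.
C-sharpmaj: root C-sharp down a major sixth → E, giving Emaj.
D-sharpmin7: root D-sharp down a major sixth → F#, giving F#min7.
Amin: root A down a major sixth → C, giving Cmin.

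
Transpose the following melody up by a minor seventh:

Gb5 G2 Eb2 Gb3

Fb6 F3 Db3 Fb4

Gb5 becomes Fb6
G2 becomes F3
Eb2 becomes Db3
Gb3 becomes Fb4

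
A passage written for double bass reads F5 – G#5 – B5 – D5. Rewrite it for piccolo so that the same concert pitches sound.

First find concert pitch: the double bass sounds a perfect octave below written, so F5 G#5 B5 D5 sounds F4 G#4 B4 D4.
Then write for piccolo: it sounds a perfect octave above written, so the part must be a perfect octave below concert.
F4 → F3
G#4 → G#3
B4 → B3
D4 → D3

F3 G#3 B3 D3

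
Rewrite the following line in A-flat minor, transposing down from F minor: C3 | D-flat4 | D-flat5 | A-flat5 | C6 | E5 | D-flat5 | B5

F minor to A-flat minor down is a major sixth, so every note moves down by that interval.
C3 becomes Eb2
Db4 becomes Fb3
Db5 becomes Fb4
Ab5 becomes Cb5
C6 becomes Eb5
E5 becomes G4
Db5 becomes Fb4
B5 becomes D5

Eb2 Fb3 Fb4 Cb5 Eb5 G4 Fb4 D5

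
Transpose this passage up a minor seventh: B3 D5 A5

B3 -> A4
D5 -> C6
A5 -> G6

A4 C6 G6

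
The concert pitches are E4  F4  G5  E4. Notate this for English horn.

Written C4 sounds as F3 on the English horn, so concert pitches are written a perfect fifth up.
E4 gives B4
F4 gives C5
G5 gives D6
E4 gives B4

B4 C5 D6 B4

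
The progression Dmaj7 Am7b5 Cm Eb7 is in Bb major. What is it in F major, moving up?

Amaj7 Em7b5 Gm Bb7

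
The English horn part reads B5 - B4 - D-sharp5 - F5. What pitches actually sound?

E5 E4 G#4 Bb4

Written C4 on the English horn sounds as F3, a perfect fifth lower; apply that shift to every note.
B5 -> E5
B4 -> E4
D#5 -> G#4
F5 -> Bb4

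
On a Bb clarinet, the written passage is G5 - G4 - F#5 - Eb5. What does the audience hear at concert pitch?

Written C4 on the Bb clarinet sounds as Bb3, a major second lower; apply that shift to every note.
G5 → F5
G4 → F4
F#5 → E5
Eb5 → Db5

F5 F4 E5 Db5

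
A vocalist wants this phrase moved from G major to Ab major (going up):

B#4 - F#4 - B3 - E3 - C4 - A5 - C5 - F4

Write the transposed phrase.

C#5 G4 C4 F3 Db4 Bb5 Db5 Gb4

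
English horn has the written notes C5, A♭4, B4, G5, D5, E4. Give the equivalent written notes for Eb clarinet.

D4 Bb3 C#4 A4 E4 F#3

First find concert pitch: the English horn sounds a perfect fifth below written, so C5 A♭4 B4 G5 D5 E4 sounds F4 Db4 E4 C5 G4 A3.
Then write for Eb clarinet: it sounds a minor third above written, so the part must be a minor third below concert.
F4 → D4
Db4 → Bb3
E4 → C#4
C5 → A4
G4 → E4
A3 → F#3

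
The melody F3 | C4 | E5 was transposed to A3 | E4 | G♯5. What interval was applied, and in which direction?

up a major third

Take the first pair: F3 → A3. F to A spans 3 letter names, so the interval is some kind of third.
F3 to A3 is 4 semitones, which makes it a major third; the second version is higher, so the direction is up.
Checking another pair — E5 → G#5 — gives the same interval.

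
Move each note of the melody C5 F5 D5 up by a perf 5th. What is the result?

G5 C6 A5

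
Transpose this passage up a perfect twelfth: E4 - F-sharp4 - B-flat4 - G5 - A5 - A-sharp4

B5 C#6 F6 D7 E7 E#6

E4 becomes B5
F#4 becomes C#6
Bb4 becomes F6
G5 becomes D7
A5 becomes E7
A#4 becomes E#6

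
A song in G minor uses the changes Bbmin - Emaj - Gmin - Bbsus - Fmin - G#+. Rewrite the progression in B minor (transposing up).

Dmin G#maj Bmin Dsus Amin B#+

G minor up to B minor is a major third; each chord root moves by that interval while the quality stays the same.
Bbmin: root Bb up a major third → D, giving Dmin.
Emaj: root E up a major third → G#, giving G#maj.
Gmin: root G up a major third → B, giving Bmin.
Bbsus: root Bb up a major third → D, giving Dsus.
Fmin: root F up a major third → A, giving Amin.
G#+: root G# up a major third → B#, giving B#+.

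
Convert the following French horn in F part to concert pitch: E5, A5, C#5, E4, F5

A4 D5 F#4 A3 Bb4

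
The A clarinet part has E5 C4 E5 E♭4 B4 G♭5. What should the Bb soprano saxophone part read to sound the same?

First find concert pitch: the A clarinet sounds a minor third below written, so E5 C4 E5 E♭4 B4 G♭5 sounds C#5 A3 C#5 C4 G#4 Eb5.
Then write for Bb soprano saxophone: it sounds a major second below written, so the part must be a major second above concert.
C#5 → D#5
A3 → B3
C#5 → D#5
C4 → D4
G#4 → A#4
Eb5 → F5

D#5 B3 D#5 D4 A#4 F5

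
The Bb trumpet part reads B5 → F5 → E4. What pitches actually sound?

The Bb trumpet sounds a major second below written, so transpose each written note down a major second.
B5 becomes A5
F5 becomes Eb5
E4 becomes D4

A5 Eb5 D4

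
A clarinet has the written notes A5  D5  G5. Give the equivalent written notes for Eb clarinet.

D#5 G#4 C#5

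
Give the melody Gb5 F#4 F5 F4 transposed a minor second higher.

Abb5 G4 Gb5 Gb4

Gb5 becomes Abb5
F#4 becomes G4
F5 becomes Gb5
F4 becomes Gb4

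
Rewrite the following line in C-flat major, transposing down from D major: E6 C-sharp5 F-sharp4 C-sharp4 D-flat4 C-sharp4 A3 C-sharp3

Db6 Bb4 Eb4 Bb3 Cbb4 Bb3 Gb3 Bb2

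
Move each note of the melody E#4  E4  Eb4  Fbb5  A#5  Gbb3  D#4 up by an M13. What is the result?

C##6 C#6 C6 Dbb7 F##7 Ebb5 B#5

E#4 up a major thirteenth is C##6.
A major thirteenth up from E4 gives C#6.
Eb4: a thirteenth up reaches C, and 21 semitones makes it C6.
Fbb5 up a major thirteenth is Dbb7.
A major thirteenth up from A#5 gives F##7.
Gbb3 up a major thirteenth is Ebb5.
D#4: a thirteenth up reaches B, and 21 semitones makes it B#5.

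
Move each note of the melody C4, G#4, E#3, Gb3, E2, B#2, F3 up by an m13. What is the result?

Ab5 E6 C#5 Ebb5 C4 G#4 Db5

A minor thirteenth up from C4 gives Ab5.
A minor thirteenth up from G#4 gives E6.
E#3: a thirteenth up reaches C, and 20 semitones makes it C#5.
Gb3 up a minor thirteenth is Ebb5.
E2 up a minor thirteenth is C4.
B#2 up a minor thirteenth is G#4.
F3 up a minor thirteenth is Db5.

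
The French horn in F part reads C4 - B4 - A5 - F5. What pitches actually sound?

Written C4 on the French horn in F sounds as F3, a perfect fifth lower; apply that shift to every note.
C4 becomes F3
B4 becomes E4
A5 becomes D5
F5 becomes Bb4

F3 E4 D5 Bb4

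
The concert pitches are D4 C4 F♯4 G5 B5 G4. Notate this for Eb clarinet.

Written C4 sounds as Eb4 on the Eb clarinet, so concert pitches are written a minor third down.
D4 to B3
C4 to A3
F#4 to D#4
G5 to E5
B5 to G#5
G4 to E4

B3 A3 D#4 E5 G#5 E4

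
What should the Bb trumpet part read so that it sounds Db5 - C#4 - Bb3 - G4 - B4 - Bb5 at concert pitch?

Eb5 D#4 C4 A4 C#5 C6

The Bb trumpet sounds a major second below written, so the written part must be a major second above concert — transpose each note up.
Db5 gives Eb5
C#4 gives D#4
Bb3 gives C4
G4 gives A4
B4 gives C#5
Bb5 gives C6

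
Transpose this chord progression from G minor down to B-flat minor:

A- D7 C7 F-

G minor down to B-flat minor is a major sixth; each chord root moves by that interval while the quality stays the same.
A-: root A down a major sixth → C, giving C-.
D7: root D down a major sixth → F, giving F7.
C7: root C down a major sixth → Eb, giving Eb7.
F-: root F down a major sixth → Ab, giving Ab-.

C- F7 Eb7 Ab-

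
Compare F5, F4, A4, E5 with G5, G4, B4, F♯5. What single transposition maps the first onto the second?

up a major second

Take the first pair: F5 → G5. F to G spans 2 letter names, so the interval is some kind of second.
F5 to G5 is 2 semitones, which makes it a major second; the second version is higher, so the direction is up.
Checking another pair — E5 → F#5 — gives the same interval.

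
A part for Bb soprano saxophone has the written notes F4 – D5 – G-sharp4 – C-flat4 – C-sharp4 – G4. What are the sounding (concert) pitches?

Eb4 C5 F#4 Bbb3 B3 F4

The Bb soprano saxophone sounds a major second below written, so transpose each written note down a major second.
F4 to Eb4
D5 to C5
G#4 to F#4
Cb4 to Bbb3
C#4 to B3
G4 to F4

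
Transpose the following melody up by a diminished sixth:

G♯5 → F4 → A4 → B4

G#5 -> Eb6
F4 -> Dbb5
A4 -> Fb5
B4 -> Gb5

Eb6 Dbb5 Fb5 Gb5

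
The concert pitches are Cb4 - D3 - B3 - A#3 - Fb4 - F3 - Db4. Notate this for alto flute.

Fb4 G3 E4 D#4 Bbb4 Bb3 Gb4

The alto flute sounds a perfect fourth below written, so the written part must be a perfect fourth above concert — transpose each note up.
Cb4 gives Fb4
D3 gives G3
B3 gives E4
A#3 gives D#4
Fb4 gives Bbb4
F3 gives Bb3
Db4 gives Gb4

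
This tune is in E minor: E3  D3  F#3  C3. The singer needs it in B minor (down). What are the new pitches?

From E down to B is a perfect fourth; apply that to each pitch.
E3 gives B2
D3 gives A2
F#3 gives C#3
C3 gives G2

B2 A2 C#3 G2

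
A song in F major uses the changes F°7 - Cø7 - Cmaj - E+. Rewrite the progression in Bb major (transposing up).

F major up to Bb major is a perfect fourth; each chord root moves by that interval while the quality stays the same.
F°7: root F up a perfect fourth → Bb, giving Bb°7.
Cø7: root C up a perfect fourth → F, giving Fø7.
Cmaj: root C up a perfect fourth → F, giving Fmaj.
E+: root E up a perfect fourth → A, giving A+.

Bb°7 Fø7 Fmaj A+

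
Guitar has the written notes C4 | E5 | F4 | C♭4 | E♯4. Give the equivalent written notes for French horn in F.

First find concert pitch: the guitar sounds a perfect octave below written, so C4 E5 F4 C♭4 E♯4 sounds C3 E4 F3 Cb3 E#3.
Then write for French horn in F: it sounds a perfect fifth below written, so the part must be a perfect fifth above concert.
C3 → G3
E4 → B4
F3 → C4
Cb3 → Gb3
E#3 → B#3

G3 B4 C4 Gb3 B#3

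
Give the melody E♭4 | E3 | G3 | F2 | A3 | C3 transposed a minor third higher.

Eb4: a third up reaches G, and 3 semitones makes it Gb4.
E3: a third up reaches G, and 3 semitones makes it G3.
G3: a third up reaches B, and 3 semitones makes it Bb3.
F2: a third up reaches A, and 3 semitones makes it Ab2.
A3: a third up reaches C, and 3 semitones makes it C4.
C3 up a minor third is Eb3.

Gb4 G3 Bb3 Ab2 C4 Eb3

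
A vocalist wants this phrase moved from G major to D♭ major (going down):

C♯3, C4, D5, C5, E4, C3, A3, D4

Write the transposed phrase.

G2 Gb3 Ab4 Gb4 Bb3 Gb2 Eb3 Ab3

G major to D♭ major down is an augmented fourth, so every note moves down by that interval.
C#3 gives G2
C4 gives Gb3
D5 gives Ab4
C5 gives Gb4
E4 gives Bb3
C3 gives Gb2
A3 gives Eb3
D4 gives Ab3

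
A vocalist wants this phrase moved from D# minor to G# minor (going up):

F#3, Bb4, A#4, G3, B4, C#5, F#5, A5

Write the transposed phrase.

B3 Eb5 D#5 C4 E5 F#5 B5 D6

From D# up to G# is a perfect fourth; apply that to each pitch.
F#3 gives B3
Bb4 gives Eb5
A#4 gives D#5
G3 gives C4
B4 gives E5
C#5 gives F#5
F#5 gives B5
A5 gives D6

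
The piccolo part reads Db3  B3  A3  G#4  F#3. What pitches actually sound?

Db4 B4 A4 G#5 F#4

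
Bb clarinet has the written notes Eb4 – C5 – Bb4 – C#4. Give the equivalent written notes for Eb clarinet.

Bb3 G4 F4 G#3

First find concert pitch: the Bb clarinet sounds a major second below written, so Eb4 C5 Bb4 C#4 sounds Db4 Bb4 Ab4 B3.
Then write for Eb clarinet: it sounds a minor third above written, so the part must be a minor third below concert.
Db4 → Bb3
Bb4 → G4
Ab4 → F4
B3 → G#3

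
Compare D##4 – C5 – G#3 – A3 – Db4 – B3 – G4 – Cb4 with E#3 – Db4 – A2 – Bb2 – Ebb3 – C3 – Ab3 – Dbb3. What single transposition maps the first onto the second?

Take the first pair: D##4 → E#3. D to E spans 7 letter names, so the interval is some kind of seventh.
E#3 to D##4 is 11 semitones, which makes it a major seventh; the second version is lower, so the direction is down.
Checking another pair — Cb4 → Dbb3 — gives the same interval.

down a major seventh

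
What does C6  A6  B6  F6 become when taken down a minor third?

A5 F#6 G#6 D6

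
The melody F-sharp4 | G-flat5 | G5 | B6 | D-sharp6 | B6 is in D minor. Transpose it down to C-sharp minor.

From D down to C-sharp is a minor second; apply that to each pitch.
F#4 → E#4
Gb5 → F5
G5 → F#5
B6 → A#6
D#6 → C##6
B6 → A#6

E#4 F5 F#5 A#6 C##6 A#6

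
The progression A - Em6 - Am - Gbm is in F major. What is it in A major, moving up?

F major up to A major is a major third; each chord root moves by that interval while the quality stays the same.
A: root A up a major third → C#, giving C#.
Em6: root E up a major third → G#, giving G#m6.
Am: root A up a major third → C#, giving C#m.
Gbm: root Gb up a major third → Bb, giving Bbm.

C# G#m6 C#m Bbm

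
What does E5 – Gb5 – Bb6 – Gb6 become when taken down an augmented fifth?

Ab4 Cbb5 Ebb6 Cbb6

E5: a fifth down reaches A, and 8 semitones makes it Ab4.
An augmented fifth down from Gb5 gives Cbb5.
An augmented fifth down from Bb6 gives Ebb6.
An augmented fifth down from Gb6 gives Cbb6.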